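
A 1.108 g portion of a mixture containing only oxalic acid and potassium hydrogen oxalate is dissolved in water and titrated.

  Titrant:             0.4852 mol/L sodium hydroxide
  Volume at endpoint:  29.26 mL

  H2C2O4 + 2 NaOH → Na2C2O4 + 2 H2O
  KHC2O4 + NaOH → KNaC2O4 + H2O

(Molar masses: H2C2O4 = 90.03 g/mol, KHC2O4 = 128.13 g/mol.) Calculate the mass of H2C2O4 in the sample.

n(NaOH) = 0.02926 × 0.4852 = 0.01420 mol
Let x = n(H2C2O4), y = n(KHC2O4).
Titrant: 2x + 1y = 0.01420;  mass: 90.03x + 128.13y = 1.108
Solving, x = 4.278 × 10^-3 mol, y = 5.642 × 10^-3 mol
mass of H2C2O4 = 4.278 × 10^-3 × 90.03 = 0.3851 g

0.3851 g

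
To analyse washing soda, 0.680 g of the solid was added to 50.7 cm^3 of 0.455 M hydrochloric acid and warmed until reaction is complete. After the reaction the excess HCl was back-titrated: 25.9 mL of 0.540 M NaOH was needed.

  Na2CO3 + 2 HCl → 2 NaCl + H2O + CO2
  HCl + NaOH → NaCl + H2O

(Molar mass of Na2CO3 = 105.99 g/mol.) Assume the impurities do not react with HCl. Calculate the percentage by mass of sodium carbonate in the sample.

70.8 %

n(HCl) added = 0.0507 × 0.455 = 0.0231 mol
n(NaOH) used in back-titration = 0.0259 × 0.540 = 0.0140 mol
n(HCl) left over = 0.0140 mol (1:1 ratio)
n(HCl) consumed by analyte = 0.0231 − 0.0140 = 9.08 × 10^-3 mol
From the 1:2 ratio, n(Na2CO3) = 1/2 × 9.08 × 10^-3 = 4.54 × 10^-3 mol
mass of Na2CO3 = 4.54 × 10^-3 × 105.99 = 0.481 g
% Na2CO3 = 0.481 / 0.680 × 100 = 70.8 %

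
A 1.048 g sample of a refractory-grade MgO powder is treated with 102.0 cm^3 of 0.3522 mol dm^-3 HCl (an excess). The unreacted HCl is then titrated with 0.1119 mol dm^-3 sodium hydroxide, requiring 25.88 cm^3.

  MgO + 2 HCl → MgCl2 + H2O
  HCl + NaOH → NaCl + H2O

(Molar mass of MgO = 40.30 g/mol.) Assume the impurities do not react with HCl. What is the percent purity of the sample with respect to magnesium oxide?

n(HCl) added = 0.1020 × 0.3522 = 0.03592 mol
n(NaOH) used in back-titration = 0.02588 × 0.1119 = 2.896 × 10^-3 mol
n(HCl) left over = 2.896 × 10^-3 mol (1:1 ratio)
n(HCl) consumed by analyte = 0.03592 − 2.896 × 10^-3 = 0.03303 mol
From the 1:2 ratio, n(MgO) = 1/2 × 0.03303 = 0.01651 mol
mass of MgO = 0.01651 × 40.30 = 0.6655 g
% MgO = 0.6655 / 1.048 × 100 = 63.50 %

63.50 %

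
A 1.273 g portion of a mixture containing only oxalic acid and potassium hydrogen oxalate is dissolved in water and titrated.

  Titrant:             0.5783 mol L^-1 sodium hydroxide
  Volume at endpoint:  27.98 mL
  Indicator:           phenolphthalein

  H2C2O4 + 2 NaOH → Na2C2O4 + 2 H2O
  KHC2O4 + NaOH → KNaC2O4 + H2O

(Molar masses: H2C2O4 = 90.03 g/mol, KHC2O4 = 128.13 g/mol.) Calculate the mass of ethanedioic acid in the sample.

n(NaOH) = 0.02798 × 0.5783 = 0.01618 mol
Let x = n(H2C2O4), y = n(KHC2O4).
Titrant: 2x + 1y = 0.01618;  mass: 90.03x + 128.13y = 1.273
Solving, x = 4.814 × 10^-3 mol, y = 6.553 × 10^-3 mol
mass of H2C2O4 = 4.814 × 10^-3 × 90.03 = 0.4334 g

0.4334 g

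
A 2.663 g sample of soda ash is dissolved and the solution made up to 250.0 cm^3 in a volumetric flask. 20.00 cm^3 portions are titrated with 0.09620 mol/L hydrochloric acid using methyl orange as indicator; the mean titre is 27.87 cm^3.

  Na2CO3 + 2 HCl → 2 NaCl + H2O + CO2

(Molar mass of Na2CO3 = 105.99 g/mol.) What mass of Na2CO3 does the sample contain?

1.776 g

n(HCl) per titration = 0.02787 × 0.09620 = 2.681 × 10^-3 mol
From the 1:2 ratio, n(Na2CO3) in each aliquot = 1/2 × 2.681 × 10^-3 = 1.341 × 10^-3 mol
n(Na2CO3) in the whole flask = 1.341 × 10^-3 × 250.0/20.00 = 0.01676 mol
mass of Na2CO3 = 0.01676 × 105.99 = 1.776 g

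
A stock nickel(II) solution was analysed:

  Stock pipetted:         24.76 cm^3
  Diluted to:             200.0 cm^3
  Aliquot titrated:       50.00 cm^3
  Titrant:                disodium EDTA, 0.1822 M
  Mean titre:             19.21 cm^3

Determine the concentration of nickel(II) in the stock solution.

Ni^2+ + EDTA^4- → [Ni(EDTA)]^2-
n(EDTA) = 0.01921 × 0.1822 = 3.500 × 10^-3 mol
n(Ni2+) in the aliquot = 3.500 × 10^-3 mol (1:1 ratio)
[Ni2+]_dilute = 3.500 × 10^-3 / 0.05000 = 0.07000 mol/L
Dilution factor = 200.0 / 24.76 = 8.078
[Ni2+]_stock = 0.07000 × 8.078 = 0.5654 mol/L

0.5654 M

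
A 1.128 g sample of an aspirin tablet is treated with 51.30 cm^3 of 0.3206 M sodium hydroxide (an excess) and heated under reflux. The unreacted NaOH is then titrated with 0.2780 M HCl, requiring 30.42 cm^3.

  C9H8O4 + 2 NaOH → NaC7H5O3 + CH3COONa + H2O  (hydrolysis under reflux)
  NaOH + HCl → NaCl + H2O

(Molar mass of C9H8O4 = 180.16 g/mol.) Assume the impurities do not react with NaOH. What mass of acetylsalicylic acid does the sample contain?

0.7197 g

n(NaOH) added = 0.05130 × 0.3206 = 0.01645 mol
n(HCl) used in back-titration = 0.03042 × 0.2780 = 8.457 × 10^-3 mol
n(NaOH) left over = 8.457 × 10^-3 mol (1:1 ratio)
n(NaOH) consumed by analyte = 0.01645 − 8.457 × 10^-3 = 7.990 × 10^-3 mol
From the 1:2 ratio, n(C9H8O4) = 1/2 × 7.990 × 10^-3 = 3.995 × 10^-3 mol
mass of C9H8O4 = 3.995 × 10^-3 × 180.16 = 0.7197 g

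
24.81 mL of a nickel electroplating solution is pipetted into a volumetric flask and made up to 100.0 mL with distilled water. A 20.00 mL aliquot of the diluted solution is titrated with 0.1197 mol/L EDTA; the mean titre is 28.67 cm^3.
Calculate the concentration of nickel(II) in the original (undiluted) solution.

Ni^2+ + EDTA^4- → [Ni(EDTA)]^2-
n(EDTA) = 0.02867 × 0.1197 = 3.432 × 10^-3 mol
n(Ni2+) in the aliquot = 3.432 × 10^-3 mol (1:1 ratio)
[Ni2+]_dilute = 3.432 × 10^-3 / 0.02000 = 0.1716 mol/L
Dilution factor = 100.0 / 24.81 = 4.031
[Ni2+]_stock = 0.1716 × 4.031 = 0.6916 mol/L

0.6916 mol/L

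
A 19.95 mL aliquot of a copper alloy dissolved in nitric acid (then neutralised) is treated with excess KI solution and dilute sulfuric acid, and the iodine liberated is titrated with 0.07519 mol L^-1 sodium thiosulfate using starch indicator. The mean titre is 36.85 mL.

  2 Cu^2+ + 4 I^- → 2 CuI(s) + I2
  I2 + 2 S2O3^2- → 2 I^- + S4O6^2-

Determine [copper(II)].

0.1389 mol/L

n(S2O3^2-) = 0.03685 × 0.07519 = 2.771 × 10^-3 mol
n(I2) = n(S2O3^2-)/2 = 1.385 × 10^-3 mol
From the 2:1 ratio, n(Cu2+) in the aliquot = 2/1 × 1.385 × 10^-3 = 2.771 × 10^-3 mol
[Cu2+] = 2.771 × 10^-3 / 0.01995 = 0.1389 mol/L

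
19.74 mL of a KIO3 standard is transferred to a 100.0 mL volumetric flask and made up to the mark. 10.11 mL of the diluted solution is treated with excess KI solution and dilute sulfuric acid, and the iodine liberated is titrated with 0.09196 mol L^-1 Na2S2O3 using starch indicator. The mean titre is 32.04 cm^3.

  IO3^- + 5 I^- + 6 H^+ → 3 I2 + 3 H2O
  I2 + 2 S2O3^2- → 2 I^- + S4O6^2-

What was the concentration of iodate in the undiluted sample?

n(S2O3^2-) = 0.03204 × 0.09196 = 2.946 × 10^-3 mol
n(I2) = n(S2O3^2-)/2 = 1.473 × 10^-3 mol
From the 1:3 ratio, n(IO3^-) in the aliquot = 1/3 × 1.473 × 10^-3 = 4.911 × 10^-4 mol
[IO3^-]_dilute = 4.911 × 10^-4 / 0.01011 = 0.04857 mol/L
[IO3^-]_original = 0.04857 × 100.0/19.74 = 0.2461 mol/L

0.2461 mol/L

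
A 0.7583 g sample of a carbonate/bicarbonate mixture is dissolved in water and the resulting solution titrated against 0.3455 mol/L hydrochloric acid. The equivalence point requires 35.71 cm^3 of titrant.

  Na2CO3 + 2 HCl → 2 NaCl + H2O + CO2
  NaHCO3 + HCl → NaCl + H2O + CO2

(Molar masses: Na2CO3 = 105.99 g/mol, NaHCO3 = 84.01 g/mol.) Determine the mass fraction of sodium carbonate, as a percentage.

n(HCl) = 0.03571 × 0.3455 = 0.01234 mol
Let x = n(Na2CO3), y = n(NaHCO3).
Titrant: 2x + 1y = 0.01234;  mass: 105.99x + 84.01y = 0.7583
Solving, x = 4.485 × 10^-3 mol, y = 3.368 × 10^-3 mol
mass of Na2CO3 = 4.485 × 10^-3 × 105.99 = 0.4754 g
% Na2CO3 = 0.4754 / 0.7583 × 100 = 62.69 %

62.69 %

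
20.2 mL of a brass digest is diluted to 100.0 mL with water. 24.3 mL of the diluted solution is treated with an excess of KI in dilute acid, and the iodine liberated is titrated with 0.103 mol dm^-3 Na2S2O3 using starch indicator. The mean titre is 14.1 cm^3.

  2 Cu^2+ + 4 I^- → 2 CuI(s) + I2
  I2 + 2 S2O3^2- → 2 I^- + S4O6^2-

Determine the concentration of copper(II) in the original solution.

n(S2O3^2-) = 0.0141 × 0.103 = 1.45 × 10^-3 mol
n(I2) = n(S2O3^2-)/2 = 7.26 × 10^-4 mol
From the 2:1 ratio, n(Cu2+) in the aliquot = 2/1 × 7.26 × 10^-4 = 1.45 × 10^-3 mol
[Cu2+]_dilute = 1.45 × 10^-3 / 0.0243 = 0.0598 mol/L
[Cu2+]_original = 0.0598 × 100.0/20.2 = 0.296 mol/L

0.296 mol/L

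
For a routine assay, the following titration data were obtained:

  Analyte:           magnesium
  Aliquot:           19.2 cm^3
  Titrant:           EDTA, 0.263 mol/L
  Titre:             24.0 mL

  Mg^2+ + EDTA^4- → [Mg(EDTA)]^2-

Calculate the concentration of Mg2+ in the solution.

n(EDTA) = 0.0240 L × 0.263 mol/L = 6.31 × 10^-3 mol
n(Mg2+) = 6.31 × 10^-3 mol (1:1 mole ratio)
[Mg2+] = 6.31 × 10^-3 mol / 0.0192 L = 0.329 mol/L

0.329 mol/L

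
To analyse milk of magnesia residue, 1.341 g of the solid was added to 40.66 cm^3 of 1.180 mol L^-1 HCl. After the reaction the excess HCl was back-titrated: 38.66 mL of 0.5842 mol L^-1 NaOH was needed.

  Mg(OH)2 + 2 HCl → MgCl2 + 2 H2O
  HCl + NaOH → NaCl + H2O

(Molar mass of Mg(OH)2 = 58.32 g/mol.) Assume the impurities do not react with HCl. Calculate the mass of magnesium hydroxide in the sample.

n(HCl) added = 0.04066 × 1.180 = 0.04798 mol
n(NaOH) used in back-titration = 0.03866 × 0.5842 = 0.02259 mol
n(HCl) left over = 0.02259 mol (1:1 ratio)
n(HCl) consumed by analyte = 0.04798 − 0.02259 = 0.02539 mol
From the 1:2 ratio, n(Mg(OH)2) = 1/2 × 0.02539 = 0.01270 mol
mass of Mg(OH)2 = 0.01270 × 58.32 = 0.7405 g

0.7405 g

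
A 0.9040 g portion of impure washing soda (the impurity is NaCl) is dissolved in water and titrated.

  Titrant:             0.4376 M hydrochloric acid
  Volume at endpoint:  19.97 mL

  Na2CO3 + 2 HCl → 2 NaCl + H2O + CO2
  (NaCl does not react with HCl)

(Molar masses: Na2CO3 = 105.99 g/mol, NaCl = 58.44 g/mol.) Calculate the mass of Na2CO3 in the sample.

n(HCl) = 0.01997 × 0.4376 = 8.739 × 10^-3 mol
Let x = n(Na2CO3), y = n(NaCl).
Titrant: 2x = 8.739 × 10^-3;  mass: 105.99x + 58.44y = 0.9040
Solving, x = 4.369 × 10^-3 mol, y = 7.544 × 10^-3 mol
mass of Na2CO3 = 4.369 × 10^-3 × 105.99 = 0.4631 g

0.4631 g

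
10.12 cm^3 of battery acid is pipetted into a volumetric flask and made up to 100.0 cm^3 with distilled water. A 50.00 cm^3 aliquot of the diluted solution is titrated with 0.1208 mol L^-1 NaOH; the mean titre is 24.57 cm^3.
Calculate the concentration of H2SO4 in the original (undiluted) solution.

0.2933 mol/L

H2SO4 + 2 NaOH → Na2SO4 + 2 H2O
n(NaOH) = 0.02457 × 0.1208 = 2.968 × 10^-3 mol
From the 1:2 ratio, n(H2SO4) in the aliquot = 1/2 × 2.968 × 10^-3 = 1.484 × 10^-3 mol
[H2SO4]_dilute = 1.484 × 10^-3 / 0.05000 = 0.02968 mol/L
Dilution factor = 100.0 / 10.12 = 9.881
[H2SO4]_stock = 0.02968 × 9.881 = 0.2933 mol/L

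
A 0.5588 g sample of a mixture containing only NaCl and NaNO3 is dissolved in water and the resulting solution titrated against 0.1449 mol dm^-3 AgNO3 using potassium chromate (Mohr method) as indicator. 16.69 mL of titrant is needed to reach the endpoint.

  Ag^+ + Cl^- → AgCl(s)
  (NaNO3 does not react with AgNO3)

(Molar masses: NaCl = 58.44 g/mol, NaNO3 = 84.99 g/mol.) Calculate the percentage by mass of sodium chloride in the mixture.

25.29 %

n(AgNO3) = 0.01669 × 0.1449 = 2.418 × 10^-3 mol
Let x = n(NaCl), y = n(NaNO3).
Titrant: 1x = 2.418 × 10^-3;  mass: 58.44x + 84.99y = 0.5588
Solving, x = 2.418 × 10^-3 mol, y = 4.912 × 10^-3 mol
mass of NaCl = 2.418 × 10^-3 × 58.44 = 0.1413 g
% NaCl = 0.1413 / 0.5588 × 100 = 25.29 %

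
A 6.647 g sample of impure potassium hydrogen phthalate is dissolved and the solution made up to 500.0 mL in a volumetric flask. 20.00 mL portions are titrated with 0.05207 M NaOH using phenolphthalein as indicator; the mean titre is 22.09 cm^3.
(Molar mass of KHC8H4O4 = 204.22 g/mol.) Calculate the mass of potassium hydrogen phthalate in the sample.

KHC8H4O4 + NaOH → KNaC8H4O4 + H2O
n(NaOH) per titration = 0.02209 × 0.05207 = 1.150 × 10^-3 mol
n(KHC8H4O4) in each aliquot = 1.150 × 10^-3 mol (1:1 ratio)
n(KHC8H4O4) in the whole flask = 1.150 × 10^-3 × 500.0/20.00 = 0.02876 mol
mass of KHC8H4O4 = 0.02876 × 204.22 = 5.872 g

5.872 g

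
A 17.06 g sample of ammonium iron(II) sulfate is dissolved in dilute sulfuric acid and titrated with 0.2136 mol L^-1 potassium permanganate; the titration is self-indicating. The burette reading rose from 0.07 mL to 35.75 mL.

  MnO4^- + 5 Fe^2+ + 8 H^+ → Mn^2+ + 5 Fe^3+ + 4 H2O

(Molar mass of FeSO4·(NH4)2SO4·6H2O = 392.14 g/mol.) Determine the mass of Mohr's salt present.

14.94 g

n(KMnO4) = 0.03568 L × 0.2136 mol/L = 7.621 × 10^-3 mol
From the 5:1 ratio, n(FeSO4·(NH4)2SO4·6H2O) = 5/1 × 7.621 × 10^-3 = 0.03811 mol
mass of FeSO4·(NH4)2SO4·6H2O = 0.03811 × 392.14 g/mol = 14.94 g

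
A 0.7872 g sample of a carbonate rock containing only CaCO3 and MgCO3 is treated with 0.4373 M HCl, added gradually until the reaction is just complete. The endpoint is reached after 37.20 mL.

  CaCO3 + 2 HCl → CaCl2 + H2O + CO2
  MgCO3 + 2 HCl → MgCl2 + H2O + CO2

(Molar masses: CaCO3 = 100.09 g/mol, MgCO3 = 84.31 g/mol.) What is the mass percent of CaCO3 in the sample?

n(HCl) = 0.03720 × 0.4373 = 0.01627 mol
Let x = n(CaCO3), y = n(MgCO3).
Titrant: 2x + 2y = 0.01627;  mass: 100.09x + 84.31y = 0.7872
Solving, x = 6.428 × 10^-3 mol, y = 1.705 × 10^-3 mol
mass of CaCO3 = 6.428 × 10^-3 × 100.09 = 0.6434 g
% CaCO3 = 0.6434 / 0.7872 × 100 = 81.74 %

81.74 %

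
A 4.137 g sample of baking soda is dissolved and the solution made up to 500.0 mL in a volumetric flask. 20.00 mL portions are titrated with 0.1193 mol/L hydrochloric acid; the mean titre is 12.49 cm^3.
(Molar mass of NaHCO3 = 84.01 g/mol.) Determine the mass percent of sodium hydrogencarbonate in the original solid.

NaHCO3 + HCl → NaCl + H2O + CO2
n(HCl) per titration = 0.01249 × 0.1193 = 1.490 × 10^-3 mol
n(NaHCO3) in each aliquot = 1.490 × 10^-3 mol (1:1 ratio)
n(NaHCO3) in the whole flask = 1.490 × 10^-3 × 500.0/20.00 = 0.03725 mol
mass of NaHCO3 = 0.03725 × 84.01 = 3.129 g
% NaHCO3 = 3.129 / 4.137 × 100 = 75.65 %

75.65 %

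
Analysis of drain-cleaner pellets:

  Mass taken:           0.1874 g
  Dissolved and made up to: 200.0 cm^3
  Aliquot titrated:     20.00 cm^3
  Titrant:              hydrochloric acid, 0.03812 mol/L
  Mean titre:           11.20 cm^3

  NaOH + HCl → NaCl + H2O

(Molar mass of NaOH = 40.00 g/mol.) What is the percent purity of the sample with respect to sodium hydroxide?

n(HCl) per titration = 0.01120 × 0.03812 = 4.269 × 10^-4 mol
n(NaOH) in each aliquot = 4.269 × 10^-4 mol (1:1 ratio)
n(NaOH) in the whole flask = 4.269 × 10^-4 × 200.0/20.00 = 4.269 × 10^-3 mol
mass of NaOH = 4.269 × 10^-3 × 40.00 = 0.1708 g
% NaOH = 0.1708 / 0.1874 × 100 = 91.13 %

91.13 %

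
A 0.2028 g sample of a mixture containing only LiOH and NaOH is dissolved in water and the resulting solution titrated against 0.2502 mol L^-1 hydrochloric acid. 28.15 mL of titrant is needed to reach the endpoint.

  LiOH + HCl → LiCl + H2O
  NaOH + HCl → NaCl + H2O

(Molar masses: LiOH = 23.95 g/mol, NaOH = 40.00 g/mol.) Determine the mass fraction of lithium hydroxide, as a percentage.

58.07 %

n(HCl) = 0.02815 × 0.2502 = 7.043 × 10^-3 mol
Let x = n(LiOH), y = n(NaOH).
Titrant: 1x + 1y = 7.043 × 10^-3;  mass: 23.95x + 40.00y = 0.2028
Solving, x = 4.917 × 10^-3 mol, y = 2.126 × 10^-3 mol
mass of LiOH = 4.917 × 10^-3 × 23.95 = 0.1178 g
% LiOH = 0.1178 / 0.2028 × 100 = 58.07 %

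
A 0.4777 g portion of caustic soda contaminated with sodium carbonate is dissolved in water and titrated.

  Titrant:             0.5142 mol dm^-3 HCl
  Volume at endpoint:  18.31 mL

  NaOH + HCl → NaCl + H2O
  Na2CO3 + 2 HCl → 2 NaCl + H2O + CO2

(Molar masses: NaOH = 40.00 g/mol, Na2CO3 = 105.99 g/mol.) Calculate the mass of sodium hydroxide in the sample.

n(HCl) = 0.01831 × 0.5142 = 9.415 × 10^-3 mol
Let x = n(NaOH), y = n(Na2CO3).
Titrant: 1x + 2y = 9.415 × 10^-3;  mass: 40.00x + 105.99y = 0.4777
Solving, x = 1.635 × 10^-3 mol, y = 3.890 × 10^-3 mol
mass of NaOH = 1.635 × 10^-3 × 40.00 = 0.06540 g

0.06540 g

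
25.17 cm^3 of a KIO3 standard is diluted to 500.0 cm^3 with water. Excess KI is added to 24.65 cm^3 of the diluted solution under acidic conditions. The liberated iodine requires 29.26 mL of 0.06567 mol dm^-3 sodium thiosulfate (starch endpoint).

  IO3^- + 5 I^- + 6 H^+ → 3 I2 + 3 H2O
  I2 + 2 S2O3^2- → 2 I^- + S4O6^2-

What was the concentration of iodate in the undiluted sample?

0.2581 mol/L

n(S2O3^2-) = 0.02926 × 0.06567 = 1.922 × 10^-3 mol
n(I2) = n(S2O3^2-)/2 = 9.608 × 10^-4 mol
From the 1:3 ratio, n(IO3^-) in the aliquot = 1/3 × 9.608 × 10^-4 = 3.203 × 10^-4 mol
[IO3^-]_dilute = 3.203 × 10^-4 / 0.02465 = 0.01299 mol/L
[IO3^-]_original = 0.01299 × 500.0/25.17 = 0.2581 mol/L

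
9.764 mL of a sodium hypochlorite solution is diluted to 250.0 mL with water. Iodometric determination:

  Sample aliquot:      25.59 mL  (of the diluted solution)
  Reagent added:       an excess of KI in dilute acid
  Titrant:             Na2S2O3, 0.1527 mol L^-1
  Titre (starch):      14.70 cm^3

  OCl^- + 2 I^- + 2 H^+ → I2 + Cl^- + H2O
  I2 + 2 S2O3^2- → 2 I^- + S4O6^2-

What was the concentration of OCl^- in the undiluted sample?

1.123 mol/L

n(S2O3^2-) = 0.01470 × 0.1527 = 2.245 × 10^-3 mol
n(I2) = n(S2O3^2-)/2 = 1.122 × 10^-3 mol
n(OCl^-) in the aliquot = 1.122 × 10^-3 mol (1:1 ratio)
[OCl^-]_dilute = 1.122 × 10^-3 / 0.02559 = 0.04386 mol/L
[OCl^-]_original = 0.04386 × 250.0/9.764 = 1.123 mol/L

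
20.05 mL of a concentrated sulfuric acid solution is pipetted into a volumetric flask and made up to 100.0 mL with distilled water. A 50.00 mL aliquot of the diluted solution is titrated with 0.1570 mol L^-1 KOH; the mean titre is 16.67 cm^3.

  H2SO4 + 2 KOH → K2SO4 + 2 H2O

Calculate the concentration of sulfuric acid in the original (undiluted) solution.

0.1305 mol/L

n(KOH) = 0.01667 × 0.1570 = 2.617 × 10^-3 mol
From the 1:2 ratio, n(H2SO4) in the aliquot = 1/2 × 2.617 × 10^-3 = 1.309 × 10^-3 mol
[H2SO4]_dilute = 1.309 × 10^-3 / 0.05000 = 0.02617 mol/L
Dilution factor = 100.0 / 20.05 = 4.988
[H2SO4]_stock = 0.02617 × 4.988 = 0.1305 mol/L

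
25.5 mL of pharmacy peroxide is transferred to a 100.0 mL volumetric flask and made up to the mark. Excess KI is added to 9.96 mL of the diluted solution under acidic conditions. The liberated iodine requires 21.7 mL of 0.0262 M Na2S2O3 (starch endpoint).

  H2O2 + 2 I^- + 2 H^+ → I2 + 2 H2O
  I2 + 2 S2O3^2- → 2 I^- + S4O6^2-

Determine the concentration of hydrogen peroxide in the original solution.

0.112 M

n(S2O3^2-) = 0.0217 × 0.0262 = 5.69 × 10^-4 mol
n(I2) = n(S2O3^2-)/2 = 2.84 × 10^-4 mol
n(H2O2) in the aliquot = 2.84 × 10^-4 mol (1:1 ratio)
[H2O2]_dilute = 2.84 × 10^-4 / 0.00996 = 0.0285 mol/L
[H2O2]_original = 0.0285 × 100.0/25.5 = 0.112 mol/L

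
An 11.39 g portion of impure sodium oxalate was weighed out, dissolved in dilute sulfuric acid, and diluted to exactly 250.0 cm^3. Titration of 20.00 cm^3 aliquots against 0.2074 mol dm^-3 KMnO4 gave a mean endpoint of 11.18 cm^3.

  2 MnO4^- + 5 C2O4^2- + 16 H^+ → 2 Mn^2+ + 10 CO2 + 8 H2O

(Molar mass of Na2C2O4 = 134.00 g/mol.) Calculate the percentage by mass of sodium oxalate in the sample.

n(KMnO4) per titration = 0.01118 × 0.2074 = 2.319 × 10^-3 mol
From the 5:2 ratio, n(Na2C2O4) in each aliquot = 5/2 × 2.319 × 10^-3 = 5.797 × 10^-3 mol
n(Na2C2O4) in the whole flask = 5.797 × 10^-3 × 250.0/20.00 = 0.07246 mol
mass of Na2C2O4 = 0.07246 × 134.00 = 9.710 g
% Na2C2O4 = 9.710 / 11.39 × 100 = 85.25 %

85.25 %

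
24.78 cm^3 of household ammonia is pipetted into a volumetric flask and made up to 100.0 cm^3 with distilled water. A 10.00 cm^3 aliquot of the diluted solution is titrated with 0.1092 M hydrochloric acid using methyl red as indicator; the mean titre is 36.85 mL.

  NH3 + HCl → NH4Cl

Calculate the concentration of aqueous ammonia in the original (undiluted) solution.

1.624 M

n(HCl) = 0.03685 × 0.1092 = 4.024 × 10^-3 mol
n(NH3) in the aliquot = 4.024 × 10^-3 mol (1:1 ratio)
[NH3]_dilute = 4.024 × 10^-3 / 0.01000 = 0.4024 mol/L
Dilution factor = 100.0 / 24.78 = 4.036
[NH3]_stock = 0.4024 × 4.036 = 1.624 mol/L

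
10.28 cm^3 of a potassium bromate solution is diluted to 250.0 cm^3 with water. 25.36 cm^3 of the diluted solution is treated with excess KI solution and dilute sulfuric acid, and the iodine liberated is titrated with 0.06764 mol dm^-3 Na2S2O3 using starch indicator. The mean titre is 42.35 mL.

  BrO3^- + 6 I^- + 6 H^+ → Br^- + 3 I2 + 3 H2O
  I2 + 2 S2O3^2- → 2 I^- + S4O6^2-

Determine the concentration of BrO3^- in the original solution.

0.4578 mol/L

n(S2O3^2-) = 0.04235 × 0.06764 = 2.865 × 10^-3 mol
n(I2) = n(S2O3^2-)/2 = 1.432 × 10^-3 mol
From the 1:3 ratio, n(BrO3^-) in the aliquot = 1/3 × 1.432 × 10^-3 = 4.774 × 10^-4 mol
[BrO3^-]_dilute = 4.774 × 10^-4 / 0.02536 = 0.01883 mol/L
[BrO3^-]_original = 0.01883 × 250.0/10.28 = 0.4578 mol/L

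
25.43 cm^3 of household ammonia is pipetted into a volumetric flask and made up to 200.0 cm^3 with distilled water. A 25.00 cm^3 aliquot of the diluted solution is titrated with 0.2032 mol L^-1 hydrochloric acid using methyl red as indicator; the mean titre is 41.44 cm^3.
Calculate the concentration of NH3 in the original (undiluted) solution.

NH3 + HCl → NH4Cl
n(HCl) = 0.04144 × 0.2032 = 8.421 × 10^-3 mol
n(NH3) in the aliquot = 8.421 × 10^-3 mol (1:1 ratio)
[NH3]_dilute = 8.421 × 10^-3 / 0.02500 = 0.3368 mol/L
Dilution factor = 200.0 / 25.43 = 7.865
[NH3]_stock = 0.3368 × 7.865 = 2.649 mol/L

2.649 mol/L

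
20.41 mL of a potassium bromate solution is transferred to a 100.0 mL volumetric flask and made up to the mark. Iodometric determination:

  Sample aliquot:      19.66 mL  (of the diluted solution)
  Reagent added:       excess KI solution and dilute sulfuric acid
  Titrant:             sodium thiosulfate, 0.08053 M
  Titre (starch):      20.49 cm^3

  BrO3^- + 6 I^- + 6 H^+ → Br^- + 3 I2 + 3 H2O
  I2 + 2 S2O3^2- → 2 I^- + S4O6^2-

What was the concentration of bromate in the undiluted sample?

0.06854 M

n(S2O3^2-) = 0.02049 × 0.08053 = 1.650 × 10^-3 mol
n(I2) = n(S2O3^2-)/2 = 8.250 × 10^-4 mol
From the 1:3 ratio, n(BrO3^-) in the aliquot = 1/3 × 8.250 × 10^-4 = 2.750 × 10^-4 mol
[BrO3^-]_dilute = 2.750 × 10^-4 / 0.01966 = 0.01399 mol/L
[BrO3^-]_original = 0.01399 × 100.0/20.41 = 0.06854 mol/L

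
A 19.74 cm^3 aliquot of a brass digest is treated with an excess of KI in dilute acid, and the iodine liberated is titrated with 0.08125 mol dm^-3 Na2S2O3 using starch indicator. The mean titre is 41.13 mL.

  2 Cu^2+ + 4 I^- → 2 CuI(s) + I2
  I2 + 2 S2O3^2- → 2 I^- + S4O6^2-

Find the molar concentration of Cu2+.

n(S2O3^2-) = 0.04113 × 0.08125 = 3.342 × 10^-3 mol
n(I2) = n(S2O3^2-)/2 = 1.671 × 10^-3 mol
From the 2:1 ratio, n(Cu2+) in the aliquot = 2/1 × 1.671 × 10^-3 = 3.342 × 10^-3 mol
[Cu2+] = 3.342 × 10^-3 / 0.01974 = 0.1693 mol/L

0.1693 mol/L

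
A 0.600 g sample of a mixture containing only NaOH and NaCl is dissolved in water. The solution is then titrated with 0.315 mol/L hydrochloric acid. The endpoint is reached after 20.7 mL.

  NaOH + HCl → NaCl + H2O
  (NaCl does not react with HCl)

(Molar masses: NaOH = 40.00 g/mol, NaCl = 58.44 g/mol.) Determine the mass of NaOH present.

0.261 g

n(HCl) = 0.0207 × 0.315 = 6.52 × 10^-3 mol
Let x = n(NaOH), y = n(NaCl).
Titrant: 1x = 6.52 × 10^-3;  mass: 40.00x + 58.44y = 0.600
Solving, x = 6.52 × 10^-3 mol, y = 5.80 × 10^-3 mol
mass of NaOH = 6.52 × 10^-3 × 40.00 = 0.261 g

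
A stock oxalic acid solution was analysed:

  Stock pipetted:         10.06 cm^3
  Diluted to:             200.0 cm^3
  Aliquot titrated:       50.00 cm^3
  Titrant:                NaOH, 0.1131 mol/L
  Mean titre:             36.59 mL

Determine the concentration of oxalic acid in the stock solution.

H2C2O4 + 2 NaOH → Na2C2O4 + 2 H2O
n(NaOH) = 0.03659 × 0.1131 = 4.138 × 10^-3 mol
From the 1:2 ratio, n(H2C2O4) in the aliquot = 1/2 × 4.138 × 10^-3 = 2.069 × 10^-3 mol
[H2C2O4]_dilute = 2.069 × 10^-3 / 0.05000 = 0.04138 mol/L
Dilution factor = 200.0 / 10.06 = 19.88
[H2C2O4]_stock = 0.04138 × 19.88 = 0.8227 mol/L

0.8227 mol/L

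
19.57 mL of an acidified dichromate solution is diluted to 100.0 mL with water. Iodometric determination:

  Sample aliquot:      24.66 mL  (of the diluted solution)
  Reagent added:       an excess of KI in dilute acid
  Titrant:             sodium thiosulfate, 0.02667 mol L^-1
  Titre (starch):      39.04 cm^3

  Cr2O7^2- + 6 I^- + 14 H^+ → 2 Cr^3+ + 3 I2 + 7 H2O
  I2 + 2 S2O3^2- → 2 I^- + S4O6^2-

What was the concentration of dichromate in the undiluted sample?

n(S2O3^2-) = 0.03904 × 0.02667 = 1.041 × 10^-3 mol
n(I2) = n(S2O3^2-)/2 = 5.206 × 10^-4 mol
From the 1:3 ratio, n(Cr2O7^2-) in the aliquot = 1/3 × 5.206 × 10^-4 = 1.735 × 10^-4 mol
[Cr2O7^2-]_dilute = 1.735 × 10^-4 / 0.02466 = 0.007037 mol/L
[Cr2O7^2-]_original = 0.007037 × 100.0/19.57 = 0.03596 mol/L

0.03596 mol/L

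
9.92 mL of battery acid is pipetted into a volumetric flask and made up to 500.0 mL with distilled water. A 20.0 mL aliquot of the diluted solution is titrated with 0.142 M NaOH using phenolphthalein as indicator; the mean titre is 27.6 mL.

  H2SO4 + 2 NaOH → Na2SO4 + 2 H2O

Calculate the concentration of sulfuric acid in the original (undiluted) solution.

n(NaOH) = 0.0276 × 0.142 = 3.92 × 10^-3 mol
From the 1:2 ratio, n(H2SO4) in the aliquot = 1/2 × 3.92 × 10^-3 = 1.96 × 10^-3 mol
[H2SO4]_dilute = 1.96 × 10^-3 / 0.0200 = 0.0980 mol/L
Dilution factor = 500.0 / 9.92 = 50.40
[H2SO4]_stock = 0.0980 × 50.40 = 4.94 mol/L

4.94 M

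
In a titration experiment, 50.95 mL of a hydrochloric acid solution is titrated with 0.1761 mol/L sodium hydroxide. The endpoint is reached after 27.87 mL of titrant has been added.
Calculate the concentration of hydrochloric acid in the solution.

HCl + NaOH → NaCl + H2O
n(NaOH) = 0.02787 L × 0.1761 mol/L = 4.908 × 10^-3 mol
n(HCl) = 4.908 × 10^-3 mol (1:1 mole ratio)
[HCl] = 4.908 × 10^-3 mol / 0.05095 L = 0.09633 mol/L

0.09633 mol/L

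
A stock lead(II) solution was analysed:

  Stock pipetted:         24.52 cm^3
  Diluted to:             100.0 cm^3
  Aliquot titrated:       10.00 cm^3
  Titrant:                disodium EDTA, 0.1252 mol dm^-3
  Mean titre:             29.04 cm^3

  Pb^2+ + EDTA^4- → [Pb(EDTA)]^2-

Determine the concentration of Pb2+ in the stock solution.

1.483 mol/L

n(EDTA) = 0.02904 × 0.1252 = 3.636 × 10^-3 mol
n(Pb2+) in the aliquot = 3.636 × 10^-3 mol (1:1 ratio)
[Pb2+]_dilute = 3.636 × 10^-3 / 0.01000 = 0.3636 mol/L
Dilution factor = 100.0 / 24.52 = 4.078
[Pb2+]_stock = 0.3636 × 4.078 = 1.483 mol/L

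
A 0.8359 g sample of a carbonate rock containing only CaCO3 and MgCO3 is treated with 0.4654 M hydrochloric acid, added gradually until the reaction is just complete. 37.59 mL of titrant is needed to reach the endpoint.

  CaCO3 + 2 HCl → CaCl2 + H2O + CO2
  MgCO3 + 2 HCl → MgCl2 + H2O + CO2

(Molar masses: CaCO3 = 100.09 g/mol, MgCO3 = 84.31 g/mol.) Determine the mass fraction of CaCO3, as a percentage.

74.68 %

n(HCl) = 0.03759 × 0.4654 = 0.01749 mol
Let x = n(CaCO3), y = n(MgCO3).
Titrant: 2x + 2y = 0.01749;  mass: 100.09x + 84.31y = 0.8359
Solving, x = 6.237 × 10^-3 mol, y = 2.510 × 10^-3 mol
mass of CaCO3 = 6.237 × 10^-3 × 100.09 = 0.6243 g
% CaCO3 = 0.6243 / 0.8359 × 100 = 74.68 %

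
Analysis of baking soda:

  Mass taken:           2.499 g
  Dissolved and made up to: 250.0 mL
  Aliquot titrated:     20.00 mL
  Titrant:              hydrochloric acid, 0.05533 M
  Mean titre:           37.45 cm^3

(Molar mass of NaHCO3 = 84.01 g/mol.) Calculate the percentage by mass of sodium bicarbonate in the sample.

87.07 %

NaHCO3 + HCl → NaCl + H2O + CO2
n(HCl) per titration = 0.03745 × 0.05533 = 2.072 × 10^-3 mol
n(NaHCO3) in each aliquot = 2.072 × 10^-3 mol (1:1 ratio)
n(NaHCO3) in the whole flask = 2.072 × 10^-3 × 250.0/20.00 = 0.02590 mol
mass of NaHCO3 = 0.02590 × 84.01 = 2.176 g
% NaHCO3 = 2.176 / 2.499 × 100 = 87.07 %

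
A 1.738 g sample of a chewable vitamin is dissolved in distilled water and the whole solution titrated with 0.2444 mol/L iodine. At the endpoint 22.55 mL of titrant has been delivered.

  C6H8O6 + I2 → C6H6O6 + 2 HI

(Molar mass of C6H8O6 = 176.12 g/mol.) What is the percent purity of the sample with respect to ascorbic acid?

55.85 %

n(I2) = 0.02255 L × 0.2444 mol/L = 5.511 × 10^-3 mol
n(C6H8O6) = 5.511 × 10^-3 mol (1:1 ratio)
mass of C6H8O6 = 5.511 × 10^-3 × 176.12 g/mol = 0.9706 g
% C6H8O6 = 0.9706 / 1.738 × 100 = 55.85 %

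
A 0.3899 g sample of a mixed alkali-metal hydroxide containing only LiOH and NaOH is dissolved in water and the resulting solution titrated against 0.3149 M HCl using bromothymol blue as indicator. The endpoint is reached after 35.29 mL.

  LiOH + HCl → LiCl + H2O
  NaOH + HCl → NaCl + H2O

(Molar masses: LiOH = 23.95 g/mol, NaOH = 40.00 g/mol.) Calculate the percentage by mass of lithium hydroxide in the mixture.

20.90 %

n(HCl) = 0.03529 × 0.3149 = 0.01111 mol
Let x = n(LiOH), y = n(NaOH).
Titrant: 1x + 1y = 0.01111;  mass: 23.95x + 40.00y = 0.3899
Solving, x = 3.403 × 10^-3 mol, y = 7.710 × 10^-3 mol
mass of LiOH = 3.403 × 10^-3 × 23.95 = 0.08149 g
% LiOH = 0.08149 / 0.3899 × 100 = 20.90 %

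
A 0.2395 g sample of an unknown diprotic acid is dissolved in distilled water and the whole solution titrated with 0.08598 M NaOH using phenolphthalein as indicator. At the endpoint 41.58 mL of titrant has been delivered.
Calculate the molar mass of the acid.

134.0 g/mol

n(NaOH) = 0.04158 L × 0.08598 mol/L = 3.575 × 10^-3 mol
From the 1:2 ratio, n(H2A) = 1/2 × 3.575 × 10^-3 = 1.788 × 10^-3 mol
M = m / n = 0.2395 g / 1.788 × 10^-3 mol = 134.0 g/mol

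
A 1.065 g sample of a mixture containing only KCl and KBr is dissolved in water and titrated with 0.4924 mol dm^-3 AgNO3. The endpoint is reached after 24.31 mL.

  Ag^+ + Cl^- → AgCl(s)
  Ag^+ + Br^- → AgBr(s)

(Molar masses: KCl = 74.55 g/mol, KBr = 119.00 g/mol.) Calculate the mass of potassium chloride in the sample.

n(AgNO3) = 0.02431 × 0.4924 = 0.01197 mol
Let x = n(KCl), y = n(KBr).
Titrant: 1x + 1y = 0.01197;  mass: 74.55x + 119.00y = 1.065
Solving, x = 8.087 × 10^-3 mol, y = 3.883 × 10^-3 mol
mass of KCl = 8.087 × 10^-3 × 74.55 = 0.6029 g

0.6029 g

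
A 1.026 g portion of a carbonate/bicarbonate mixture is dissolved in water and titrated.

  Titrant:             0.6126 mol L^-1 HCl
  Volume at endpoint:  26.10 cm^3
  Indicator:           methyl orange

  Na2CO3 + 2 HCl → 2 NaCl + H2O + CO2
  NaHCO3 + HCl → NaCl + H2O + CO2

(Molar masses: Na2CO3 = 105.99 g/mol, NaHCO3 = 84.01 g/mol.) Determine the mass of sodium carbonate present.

0.5420 g

n(HCl) = 0.02610 × 0.6126 = 0.01599 mol
Let x = n(Na2CO3), y = n(NaHCO3).
Titrant: 2x + 1y = 0.01599;  mass: 105.99x + 84.01y = 1.026
Solving, x = 5.114 × 10^-3 mol, y = 5.761 × 10^-3 mol
mass of Na2CO3 = 5.114 × 10^-3 × 105.99 = 0.5420 g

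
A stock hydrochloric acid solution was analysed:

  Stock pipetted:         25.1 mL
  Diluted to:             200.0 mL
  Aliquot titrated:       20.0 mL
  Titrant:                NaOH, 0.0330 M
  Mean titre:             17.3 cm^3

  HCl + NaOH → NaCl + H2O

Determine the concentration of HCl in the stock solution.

0.227 M

n(NaOH) = 0.0173 × 0.0330 = 5.71 × 10^-4 mol
n(HCl) in the aliquot = 5.71 × 10^-4 mol (1:1 ratio)
[HCl]_dilute = 5.71 × 10^-4 / 0.0200 = 0.0285 mol/L
Dilution factor = 200.0 / 25.1 = 7.968
[HCl]_stock = 0.0285 × 7.968 = 0.227 mol/L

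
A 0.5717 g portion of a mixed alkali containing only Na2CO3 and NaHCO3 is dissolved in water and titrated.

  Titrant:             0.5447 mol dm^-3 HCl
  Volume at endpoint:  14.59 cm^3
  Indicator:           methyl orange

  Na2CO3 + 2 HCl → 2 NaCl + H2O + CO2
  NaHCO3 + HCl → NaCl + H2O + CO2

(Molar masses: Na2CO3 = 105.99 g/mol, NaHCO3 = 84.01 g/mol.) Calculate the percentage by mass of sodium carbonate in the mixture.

28.68 %

n(HCl) = 0.01459 × 0.5447 = 7.947 × 10^-3 mol
Let x = n(Na2CO3), y = n(NaHCO3).
Titrant: 2x + 1y = 7.947 × 10^-3;  mass: 105.99x + 84.01y = 0.5717
Solving, x = 1.547 × 10^-3 mol, y = 4.854 × 10^-3 mol
mass of Na2CO3 = 1.547 × 10^-3 × 105.99 = 0.1639 g
% Na2CO3 = 0.1639 / 0.5717 × 100 = 28.68 %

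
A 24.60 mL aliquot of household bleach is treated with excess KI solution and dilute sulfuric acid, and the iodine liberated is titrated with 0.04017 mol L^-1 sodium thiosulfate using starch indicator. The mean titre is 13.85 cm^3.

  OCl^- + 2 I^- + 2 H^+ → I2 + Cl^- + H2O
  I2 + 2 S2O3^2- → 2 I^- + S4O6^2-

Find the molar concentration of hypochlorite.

n(S2O3^2-) = 0.01385 × 0.04017 = 5.564 × 10^-4 mol
n(I2) = n(S2O3^2-)/2 = 2.782 × 10^-4 mol
n(OCl^-) in the aliquot = 2.782 × 10^-4 mol (1:1 ratio)
[OCl^-] = 2.782 × 10^-4 / 0.02460 = 0.01131 mol/L

0.01131 mol/L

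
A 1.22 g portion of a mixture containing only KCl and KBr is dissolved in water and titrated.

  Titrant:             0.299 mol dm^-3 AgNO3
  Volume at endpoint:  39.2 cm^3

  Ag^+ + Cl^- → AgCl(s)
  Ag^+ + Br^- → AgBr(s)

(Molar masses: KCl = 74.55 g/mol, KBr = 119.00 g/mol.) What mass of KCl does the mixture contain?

0.293 g

n(AgNO3) = 0.0392 × 0.299 = 0.0117 mol
Let x = n(KCl), y = n(KBr).
Titrant: 1x + 1y = 0.0117;  mass: 74.55x + 119.00y = 1.22
Solving, x = 3.93 × 10^-3 mol, y = 7.79 × 10^-3 mol
mass of KCl = 3.93 × 10^-3 × 74.55 = 0.293 g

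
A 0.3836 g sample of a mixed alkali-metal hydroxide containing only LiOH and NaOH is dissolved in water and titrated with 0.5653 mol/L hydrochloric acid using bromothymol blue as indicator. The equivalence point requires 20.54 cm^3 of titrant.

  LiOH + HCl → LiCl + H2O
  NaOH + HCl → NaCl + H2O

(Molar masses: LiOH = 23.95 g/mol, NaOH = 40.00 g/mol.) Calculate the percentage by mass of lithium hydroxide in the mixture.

n(HCl) = 0.02054 × 0.5653 = 0.01161 mol
Let x = n(LiOH), y = n(NaOH).
Titrant: 1x + 1y = 0.01161;  mass: 23.95x + 40.00y = 0.3836
Solving, x = 5.037 × 10^-3 mol, y = 6.574 × 10^-3 mol
mass of LiOH = 5.037 × 10^-3 × 23.95 = 0.1206 g
% LiOH = 0.1206 / 0.3836 × 100 = 31.45 %

31.45 %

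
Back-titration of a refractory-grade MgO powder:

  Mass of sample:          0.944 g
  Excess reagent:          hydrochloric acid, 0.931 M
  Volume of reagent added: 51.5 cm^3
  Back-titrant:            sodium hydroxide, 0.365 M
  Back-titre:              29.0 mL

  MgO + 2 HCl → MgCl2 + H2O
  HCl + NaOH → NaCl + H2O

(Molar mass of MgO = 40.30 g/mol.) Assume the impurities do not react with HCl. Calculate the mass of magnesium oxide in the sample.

0.753 g

n(HCl) added = 0.0515 × 0.931 = 0.0479 mol
n(NaOH) used in back-titration = 0.0290 × 0.365 = 0.0106 mol
n(HCl) left over = 0.0106 mol (1:1 ratio)
n(HCl) consumed by analyte = 0.0479 − 0.0106 = 0.0374 mol
From the 1:2 ratio, n(MgO) = 1/2 × 0.0374 = 0.0187 mol
mass of MgO = 0.0187 × 40.30 = 0.753 g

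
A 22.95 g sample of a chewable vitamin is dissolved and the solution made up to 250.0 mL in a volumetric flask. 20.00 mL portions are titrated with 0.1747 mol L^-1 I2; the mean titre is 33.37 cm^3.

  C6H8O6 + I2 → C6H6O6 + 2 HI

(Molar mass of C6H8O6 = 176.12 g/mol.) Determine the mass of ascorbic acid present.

n(I2) per titration = 0.03337 × 0.1747 = 5.830 × 10^-3 mol
n(C6H8O6) in each aliquot = 5.830 × 10^-3 mol (1:1 ratio)
n(C6H8O6) in the whole flask = 5.830 × 10^-3 × 250.0/20.00 = 0.07287 mol
mass of C6H8O6 = 0.07287 × 176.12 = 12.83 g

12.83 g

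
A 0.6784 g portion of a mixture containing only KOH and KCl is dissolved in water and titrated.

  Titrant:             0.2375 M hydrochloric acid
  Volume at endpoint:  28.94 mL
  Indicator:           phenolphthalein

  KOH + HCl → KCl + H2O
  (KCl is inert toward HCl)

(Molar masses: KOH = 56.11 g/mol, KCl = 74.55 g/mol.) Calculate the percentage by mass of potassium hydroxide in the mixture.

56.85 %

n(HCl) = 0.02894 × 0.2375 = 6.873 × 10^-3 mol
Let x = n(KOH), y = n(KCl).
Titrant: 1x = 6.873 × 10^-3;  mass: 56.11x + 74.55y = 0.6784
Solving, x = 6.873 × 10^-3 mol, y = 3.927 × 10^-3 mol
mass of KOH = 6.873 × 10^-3 × 56.11 = 0.3857 g
% KOH = 0.3857 / 0.6784 × 100 = 56.85 %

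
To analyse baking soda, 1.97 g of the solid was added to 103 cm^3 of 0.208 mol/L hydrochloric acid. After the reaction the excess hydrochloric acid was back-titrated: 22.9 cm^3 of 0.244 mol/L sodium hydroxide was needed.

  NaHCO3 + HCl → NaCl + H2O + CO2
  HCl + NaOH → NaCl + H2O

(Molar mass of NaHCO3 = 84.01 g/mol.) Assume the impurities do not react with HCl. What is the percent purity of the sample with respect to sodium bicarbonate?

n(HCl) added = 0.103 × 0.208 = 0.0214 mol
n(NaOH) used in back-titration = 0.0229 × 0.244 = 5.59 × 10^-3 mol
n(HCl) left over = 5.59 × 10^-3 mol (1:1 ratio)
n(HCl) consumed by analyte = 0.0214 − 5.59 × 10^-3 = 0.0158 mol
n(NaHCO3) = 0.0158 mol (1:1 ratio)
mass of NaHCO3 = 0.0158 × 84.01 = 1.33 g
% NaHCO3 = 1.33 / 1.97 × 100 = 67.5 %

67.5 %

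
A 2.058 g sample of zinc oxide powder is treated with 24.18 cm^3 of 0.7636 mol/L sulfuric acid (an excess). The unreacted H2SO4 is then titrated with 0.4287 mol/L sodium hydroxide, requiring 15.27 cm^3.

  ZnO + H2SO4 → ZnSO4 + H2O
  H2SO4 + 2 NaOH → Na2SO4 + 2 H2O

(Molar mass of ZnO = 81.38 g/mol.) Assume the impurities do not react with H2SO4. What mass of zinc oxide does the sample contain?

n(H2SO4) added = 0.02418 × 0.7636 = 0.01846 mol
n(NaOH) used in back-titration = 0.01527 × 0.4287 = 6.546 × 10^-3 mol
From the 1:2 ratio, n(H2SO4) left over = 1/2 × 6.546 × 10^-3 = 3.273 × 10^-3 mol
n(H2SO4) consumed by analyte = 0.01846 − 3.273 × 10^-3 = 0.01519 mol
n(ZnO) = 0.01519 mol (1:1 ratio)
mass of ZnO = 0.01519 × 81.38 = 1.236 g

1.236 g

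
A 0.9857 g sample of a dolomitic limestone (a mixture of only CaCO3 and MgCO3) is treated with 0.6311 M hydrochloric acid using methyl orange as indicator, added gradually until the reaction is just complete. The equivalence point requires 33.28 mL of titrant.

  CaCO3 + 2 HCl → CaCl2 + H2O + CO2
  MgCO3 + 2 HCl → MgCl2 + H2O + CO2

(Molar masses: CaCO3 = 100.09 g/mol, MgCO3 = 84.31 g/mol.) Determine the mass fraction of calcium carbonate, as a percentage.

n(HCl) = 0.03328 × 0.6311 = 0.02100 mol
Let x = n(CaCO3), y = n(MgCO3).
Titrant: 2x + 2y = 0.02100;  mass: 100.09x + 84.31y = 0.9857
Solving, x = 6.357 × 10^-3 mol, y = 4.144 × 10^-3 mol
mass of CaCO3 = 6.357 × 10^-3 × 100.09 = 0.6363 g
% CaCO3 = 0.6363 / 0.9857 × 100 = 64.55 %

64.55 %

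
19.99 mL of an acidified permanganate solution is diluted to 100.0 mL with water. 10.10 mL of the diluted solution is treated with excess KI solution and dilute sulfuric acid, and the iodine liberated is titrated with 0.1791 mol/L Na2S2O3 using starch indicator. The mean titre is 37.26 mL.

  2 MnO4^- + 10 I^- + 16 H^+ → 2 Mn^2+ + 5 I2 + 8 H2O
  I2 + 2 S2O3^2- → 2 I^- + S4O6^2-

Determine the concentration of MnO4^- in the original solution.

n(S2O3^2-) = 0.03726 × 0.1791 = 6.673 × 10^-3 mol
n(I2) = n(S2O3^2-)/2 = 3.337 × 10^-3 mol
From the 2:5 ratio, n(MnO4^-) in the aliquot = 2/5 × 3.337 × 10^-3 = 1.335 × 10^-3 mol
[MnO4^-]_dilute = 1.335 × 10^-3 / 0.01010 = 0.1321 mol/L
[MnO4^-]_original = 0.1321 × 100.0/19.99 = 0.6610 mol/L

0.6610 mol/L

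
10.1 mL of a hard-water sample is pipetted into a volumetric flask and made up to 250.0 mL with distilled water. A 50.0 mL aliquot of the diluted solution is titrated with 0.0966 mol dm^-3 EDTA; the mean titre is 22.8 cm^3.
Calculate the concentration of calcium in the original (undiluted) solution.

1.09 mol/L

Ca^2+ + EDTA^4- → [Ca(EDTA)]^2-
n(EDTA) = 0.0228 × 0.0966 = 2.20 × 10^-3 mol
n(Ca2+) in the aliquot = 2.20 × 10^-3 mol (1:1 ratio)
[Ca2+]_dilute = 2.20 × 10^-3 / 0.0500 = 0.0440 mol/L
Dilution factor = 250.0 / 10.1 = 24.75
[Ca2+]_stock = 0.0440 × 24.75 = 1.09 mol/L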